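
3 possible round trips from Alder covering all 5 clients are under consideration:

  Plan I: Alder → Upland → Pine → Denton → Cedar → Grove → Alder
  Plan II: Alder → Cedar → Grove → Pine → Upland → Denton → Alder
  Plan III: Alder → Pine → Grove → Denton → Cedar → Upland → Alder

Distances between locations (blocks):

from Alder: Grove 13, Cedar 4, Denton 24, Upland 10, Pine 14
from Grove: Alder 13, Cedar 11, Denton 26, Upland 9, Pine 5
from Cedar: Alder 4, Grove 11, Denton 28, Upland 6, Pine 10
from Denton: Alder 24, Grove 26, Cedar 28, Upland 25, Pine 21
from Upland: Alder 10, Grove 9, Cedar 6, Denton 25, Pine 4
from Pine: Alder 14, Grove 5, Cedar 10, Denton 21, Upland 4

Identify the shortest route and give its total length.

Plan I: 10 + 4 + 21 + 28 + 11 + 13 = 87
Plan II: 4 + 11 + 5 + 4 + 25 + 24 = 73
Plan III: 14 + 5 + 26 + 28 + 6 + 10 = 89

73 blocks — Plan II is the shortest.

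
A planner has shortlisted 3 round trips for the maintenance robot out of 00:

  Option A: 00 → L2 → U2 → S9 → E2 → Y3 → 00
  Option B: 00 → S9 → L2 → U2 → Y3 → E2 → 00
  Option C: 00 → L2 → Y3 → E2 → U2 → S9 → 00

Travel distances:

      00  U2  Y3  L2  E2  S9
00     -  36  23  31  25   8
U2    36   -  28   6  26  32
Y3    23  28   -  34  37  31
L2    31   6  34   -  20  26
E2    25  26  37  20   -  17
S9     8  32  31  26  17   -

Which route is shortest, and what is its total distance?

Option A: 31 + 6 + 32 + 17 + 37 + 23 = 146
Option B: 8 + 26 + 6 + 28 + 37 + 25 = 130
Option C: 31 + 34 + 37 + 26 + 32 + 8 = 168

130 — Option B is the shortest.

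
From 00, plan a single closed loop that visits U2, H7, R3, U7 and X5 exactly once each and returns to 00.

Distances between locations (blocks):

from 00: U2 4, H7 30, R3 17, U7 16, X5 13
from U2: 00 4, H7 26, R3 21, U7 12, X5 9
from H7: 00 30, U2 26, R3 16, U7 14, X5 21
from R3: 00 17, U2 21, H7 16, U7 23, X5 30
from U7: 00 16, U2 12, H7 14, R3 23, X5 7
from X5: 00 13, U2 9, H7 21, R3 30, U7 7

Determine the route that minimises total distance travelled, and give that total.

Shortest round trip = 67 blocks.

00 → U2 → H7 → R3 → U7 → X5 → 00: 4+26+16+23+7+13 = 89
00 → U2 → H7 → R3 → X5 → U7 → 00: 4+26+16+30+7+16 = 99
00 → U2 → H7 → U7 → R3 → X5 → 00: 4+26+14+23+30+13 = 110
00 → U2 → H7 → U7 → X5 → R3 → 00: 4+26+14+7+30+17 = 98
00 → U2 → H7 → X5 → R3 → U7 → 00: 4+26+21+30+23+16 = 120
00 → U2 → H7 → X5 → U7 → R3 → 00: 4+26+21+7+23+17 = 98
00 → U2 → R3 → H7 → U7 → X5 → 00: 4+21+16+14+7+13 = 75
00 → U2 → R3 → H7 → X5 → U7 → 00: 4+21+16+21+7+16 = 85
00 → U2 → R3 → U7 → H7 → X5 → 00: 4+21+23+14+21+13 = 96
00 → U2 → R3 → U7 → X5 → H7 → 00: 4+21+23+7+21+30 = 106
00 → U2 → R3 → X5 → H7 → U7 → 00: 4+21+30+21+14+16 = 106
00 → U2 → R3 → X5 → U7 → H7 → 00: 4+21+30+7+14+30 = 106
00 → U2 → U7 → H7 → R3 → X5 → 00: 4+12+14+16+30+13 = 89
00 → U2 → U7 → H7 → X5 → R3 → 00: 4+12+14+21+30+17 = 98
… (46 more)
00 → U2 → X5 → U7 → H7 → R3 → 00: 4+9+7+14+16+17 = 67  ← best
The minimum is 67.
One optimal route: 00 → U2 → X5 → U7 → H7 → R3 → 00 (or its reverse).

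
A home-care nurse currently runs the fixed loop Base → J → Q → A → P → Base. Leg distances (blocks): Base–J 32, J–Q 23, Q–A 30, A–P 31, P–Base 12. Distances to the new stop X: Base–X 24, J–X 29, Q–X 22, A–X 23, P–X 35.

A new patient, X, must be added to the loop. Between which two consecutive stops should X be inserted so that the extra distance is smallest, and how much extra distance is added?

Insertion cost between consecutive stops i–j is d(i,X) + d(X,j) − d(i,j):
  between Base and J: 24 + 29 − 32 = 21
  between J and Q: 29 + 22 − 23 = 28
  between Q and A: 22 + 23 − 30 = 15
  between A and P: 23 + 35 − 31 = 27
  between P and Base: 35 + 24 − 12 = 47
Cheapest insertion is between Q and A, adding 15.
New total = 128 + 15 = 143.

+15 blocks — insert X between Q and A.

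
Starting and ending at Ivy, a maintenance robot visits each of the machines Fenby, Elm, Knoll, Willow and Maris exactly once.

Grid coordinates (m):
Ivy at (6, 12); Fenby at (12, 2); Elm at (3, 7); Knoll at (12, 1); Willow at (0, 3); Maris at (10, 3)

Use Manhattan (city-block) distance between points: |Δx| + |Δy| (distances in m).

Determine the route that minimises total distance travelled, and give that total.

Shortest round trip = 46 m.

Ivy→Fenby→Elm→Knoll→Willow→Maris→Ivy: 16+14+15+14+10+13 = 82
Ivy→Fenby→Elm→Knoll→Maris→Willow→Ivy: 16+14+15+4+10+15 = 74
Ivy→Fenby→Elm→Willow→Knoll→Maris→Ivy: 16+14+7+14+4+13 = 68
Ivy→Fenby→Elm→Willow→Maris→Knoll→Ivy: 16+14+7+10+4+17 = 68
Ivy→Fenby→Elm→Maris→Knoll→Willow→Ivy: 16+14+11+4+14+15 = 74
Ivy→Fenby→Elm→Maris→Willow→Knoll→Ivy: 16+14+11+10+14+17 = 82
Ivy→Fenby→Knoll→Elm→Willow→Maris→Ivy: 16+1+15+7+10+13 = 62
Ivy→Fenby→Knoll→Elm→Maris→Willow→Ivy: 16+1+15+11+10+15 = 68
Ivy→Fenby→Knoll→Willow→Elm→Maris→Ivy: 16+1+14+7+11+13 = 62
Ivy→Fenby→Knoll→Willow→Maris→Elm→Ivy: 16+1+14+10+11+8 = 60
Ivy→Fenby→Knoll→Maris→Elm→Willow→Ivy: 16+1+4+11+7+15 = 54
Ivy→Fenby→Knoll→Maris→Willow→Elm→Ivy: 16+1+4+10+7+8 = 46
Ivy→Fenby→Willow→Elm→Knoll→Maris→Ivy: 16+13+7+15+4+13 = 68
Ivy→Fenby→Willow→Elm→Maris→Knoll→Ivy: 16+13+7+11+4+17 = 68
… (46 more)
The minimum is 46.
One optimal route: Ivy → Fenby → Knoll → Maris → Willow → Elm → Ivy (or its reverse).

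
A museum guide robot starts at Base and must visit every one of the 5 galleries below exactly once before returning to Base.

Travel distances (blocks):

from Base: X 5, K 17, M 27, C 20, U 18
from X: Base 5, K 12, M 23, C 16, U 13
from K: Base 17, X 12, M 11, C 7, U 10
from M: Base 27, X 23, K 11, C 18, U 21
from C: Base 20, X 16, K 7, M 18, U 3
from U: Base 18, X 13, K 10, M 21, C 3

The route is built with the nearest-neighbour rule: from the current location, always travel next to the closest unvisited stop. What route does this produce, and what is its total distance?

Nearest-neighbour total = 75 blocks; route Base → X → K → C → U → M → Base.

From Base: distances to unvisited — X=5, K=17, U=18, C=20, M=27. Nearest is X (5).
From X: distances to unvisited — K=12, U=13, C=16, M=23. Nearest is K (12).
From K: distances to unvisited — C=7, U=10, M=11. Nearest is C (7).
From C: distances to unvisited — U=3, M=18. Nearest is U (3).
From U: distances to unvisited — M=21. Nearest is M (21).
Return M→Base: 27.
Total = 5 + 12 + 7 + 3 + 21 + 27 = 75.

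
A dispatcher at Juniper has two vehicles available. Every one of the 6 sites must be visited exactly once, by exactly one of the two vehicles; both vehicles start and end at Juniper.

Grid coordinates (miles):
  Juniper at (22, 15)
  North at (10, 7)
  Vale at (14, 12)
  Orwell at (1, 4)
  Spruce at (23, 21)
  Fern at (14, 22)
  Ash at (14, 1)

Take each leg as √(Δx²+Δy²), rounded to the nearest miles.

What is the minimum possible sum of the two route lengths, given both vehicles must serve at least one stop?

There are 2^5 − 1 = 31 ways to divide the 6 stops into two non-empty groups. For each, the best each vehicle can do is its own shortest tour through its group:
  {North} + {Vale, Orwell, Spruce, Fern, Ash}: 28 + 69 = 97
  {Vale} + {North, Orwell, Spruce, Fern, Ash}: 18 + 69 = 87
  {North, Vale} + {Orwell, Spruce, Fern, Ash}: 29 + 66 = 95
  {Orwell} + {North, Vale, Spruce, Fern, Ash}: 48 + 54 = 102
  {North, Orwell} + {Vale, Spruce, Fern, Ash}: 47 + 52 = 99
  {Vale, Orwell} + {North, Spruce, Fern, Ash}: 48 + 54 = 102
  … (31 splits in total)
  {Spruce} + {North, Vale, Orwell, Fern, Ash}: 12 + 65 = 77  ← best
Best: vehicle 1 Juniper → Spruce → Juniper = 12; vehicle 2 Juniper → Fern → Vale → North → Orwell → Ash → Juniper = 65; combined 77.

77 miles — the smallest possible combined total.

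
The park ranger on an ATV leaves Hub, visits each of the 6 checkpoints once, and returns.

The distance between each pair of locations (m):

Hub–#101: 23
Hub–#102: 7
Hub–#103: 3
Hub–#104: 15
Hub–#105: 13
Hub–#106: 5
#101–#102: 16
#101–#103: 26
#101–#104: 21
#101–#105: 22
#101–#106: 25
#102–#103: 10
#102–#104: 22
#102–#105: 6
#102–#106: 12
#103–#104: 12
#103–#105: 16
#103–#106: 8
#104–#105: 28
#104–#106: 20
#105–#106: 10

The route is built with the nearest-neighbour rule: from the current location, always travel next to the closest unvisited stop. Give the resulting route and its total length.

Hub → [#103:3 / #106:5 / #102:7 / #105:13 / #104:15 / #101:23] → #103 (3)
#103 → [#106:8 / #102:10 / #104:12 / #105:16 / #101:26] → #106 (8)
#106 → [#105:10 / #102:12 / #104:20 / #101:25] → #105 (10)
#105 → [#102:6 / #101:22 / #104:28] → #102 (6)
#102 → [#101:16 / #104:22] → #101 (16)
#101 → [#104:21] → #104 (21)
Return #104→Hub: 15.
Total = 3 + 8 + 10 + 6 + 16 + 21 + 15 = 79.

Total distance 79 m via the nearest-neighbour route Hub → #103 → #106 → #105 → #102 → #101 → #104 → Hub.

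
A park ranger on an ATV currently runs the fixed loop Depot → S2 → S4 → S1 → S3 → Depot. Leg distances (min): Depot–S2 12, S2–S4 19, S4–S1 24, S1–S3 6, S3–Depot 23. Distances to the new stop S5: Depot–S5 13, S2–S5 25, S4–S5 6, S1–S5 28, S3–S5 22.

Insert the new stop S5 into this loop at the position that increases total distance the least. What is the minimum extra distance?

Insertion cost between consecutive stops i–j is d(i,S5) + d(S5,j) − d(i,j):
  between Depot and S2: 13 + 25 − 12 = 26
  between S2 and S4: 25 + 6 − 19 = 12
  between S4 and S1: 6 + 28 − 24 = 10
  between S1 and S3: 28 + 22 − 6 = 44
  between S3 and Depot: 22 + 13 − 23 = 12
Cheapest insertion is between S4 and S1, adding 10.
New total = 84 + 10 = 94.

Minimum extra distance: 10 min, inserting S5 between S4 and S1.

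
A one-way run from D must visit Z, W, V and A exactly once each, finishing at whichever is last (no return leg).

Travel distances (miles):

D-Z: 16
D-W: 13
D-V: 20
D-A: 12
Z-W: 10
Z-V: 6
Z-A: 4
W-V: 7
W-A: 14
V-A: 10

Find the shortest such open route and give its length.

29 miles — the minimum one-way total.

There are 4! = 24 possible orderings.
D → Z → W → V → A: 16+10+7+10 = 43
D → Z → W → A → V: 16+10+14+10 = 50
D → Z → V → W → A: 16+6+7+14 = 43
D → Z → V → A → W: 16+6+10+14 = 46
D → Z → A → W → V: 16+4+14+7 = 41
D → Z → A → V → W: 16+4+10+7 = 37
D → W → Z → V → A: 13+10+6+10 = 39
D → W → Z → A → V: 13+10+4+10 = 37
D → W → V → Z → A: 13+7+6+4 = 30
D → W → V → A → Z: 13+7+10+4 = 34
D → W → A → Z → V: 13+14+4+6 = 37
D → W → A → V → Z: 13+14+10+6 = 43
D → V → Z → W → A: 20+6+10+14 = 50
D → V → Z → A → W: 20+6+4+14 = 44
… (10 more)
D → A → Z → V → W: 12+4+6+7 = 29  ← best
The minimum is 29.
One shortest path: D → A → Z → V → W.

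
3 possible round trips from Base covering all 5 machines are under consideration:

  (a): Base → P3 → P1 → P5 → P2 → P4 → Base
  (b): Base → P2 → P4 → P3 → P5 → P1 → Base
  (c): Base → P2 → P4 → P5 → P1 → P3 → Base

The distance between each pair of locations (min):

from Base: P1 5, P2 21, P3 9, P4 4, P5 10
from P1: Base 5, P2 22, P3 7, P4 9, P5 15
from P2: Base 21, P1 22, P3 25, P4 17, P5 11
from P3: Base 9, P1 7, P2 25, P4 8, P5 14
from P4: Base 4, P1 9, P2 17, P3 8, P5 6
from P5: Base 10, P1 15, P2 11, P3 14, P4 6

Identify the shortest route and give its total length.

Shortest is (a), total 63 min.

(a): 9 + 7 + 15 + 11 + 17 + 4 = 63
(b): 21 + 17 + 8 + 14 + 15 + 5 = 80
(c): 21 + 17 + 6 + 15 + 7 + 9 = 75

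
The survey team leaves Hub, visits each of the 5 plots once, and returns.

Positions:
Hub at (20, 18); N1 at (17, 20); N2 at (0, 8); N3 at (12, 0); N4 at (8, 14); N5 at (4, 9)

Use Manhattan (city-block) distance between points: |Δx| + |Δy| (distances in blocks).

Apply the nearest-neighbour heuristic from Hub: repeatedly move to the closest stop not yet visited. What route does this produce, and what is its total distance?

80 blocks along Hub → N1 → N4 → N5 → N2 → N3 → Hub.

Hub → [N1:5 / N4:16 / N5:25 / N3:26 / N2:30] → N1 (5)
N1 → [N4:15 / N5:24 / N3:25 / N2:29] → N4 (15)
N4 → [N5:9 / N2:14 / N3:18] → N5 (9)
N5 → [N2:5 / N3:17] → N2 (5)
N2 → [N3:20] → N3 (20)
Return N3→Hub: 26.
Total = 5 + 15 + 9 + 5 + 20 + 26 = 80.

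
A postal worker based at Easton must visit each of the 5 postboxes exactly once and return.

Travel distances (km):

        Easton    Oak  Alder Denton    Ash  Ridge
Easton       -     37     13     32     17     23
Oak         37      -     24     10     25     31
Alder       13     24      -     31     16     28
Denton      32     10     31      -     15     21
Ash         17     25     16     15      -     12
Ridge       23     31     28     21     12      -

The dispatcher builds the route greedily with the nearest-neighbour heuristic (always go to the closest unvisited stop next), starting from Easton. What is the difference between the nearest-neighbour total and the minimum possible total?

From Easton: Alder=13, Ash=17, Ridge=23, Denton=32, Oak=37 → choose Alder (13).
From Alder: Ash=16, Oak=24, Ridge=28, Denton=31 → choose Ash (16).
From Ash: Ridge=12, Denton=15, Oak=25 → choose Ridge (12).
From Ridge: Denton=21, Oak=31 → choose Denton (21).
From Denton: Oak=10 → choose Oak (10).
NN route Easton → Alder → Ash → Ridge → Denton → Oak → Easton costs 109.
Optimal: Easton → Alder → Oak → Denton → Ash → Ridge → Easton costs 97 (by enumerating all 60 distinct tours).
Excess = 109 − 97 = 12.

The nearest-neighbour route is 12 km longer than optimal.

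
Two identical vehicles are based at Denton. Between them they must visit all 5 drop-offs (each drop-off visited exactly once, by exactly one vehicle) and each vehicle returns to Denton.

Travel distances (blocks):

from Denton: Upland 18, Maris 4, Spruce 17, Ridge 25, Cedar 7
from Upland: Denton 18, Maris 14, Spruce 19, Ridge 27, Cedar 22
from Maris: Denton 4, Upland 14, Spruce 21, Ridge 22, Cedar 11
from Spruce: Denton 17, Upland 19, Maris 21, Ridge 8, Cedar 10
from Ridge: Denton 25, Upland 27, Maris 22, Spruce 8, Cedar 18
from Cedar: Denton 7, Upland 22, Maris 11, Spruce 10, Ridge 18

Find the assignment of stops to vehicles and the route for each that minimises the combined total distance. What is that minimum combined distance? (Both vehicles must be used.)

Try each way of splitting the stops between the two vehicles (each non-empty) and, for each split, find the best tour for each vehicle:
  {Upland} + {Maris, Spruce, Ridge, Cedar}: 36 + 51 = 87
  {Maris} + {Upland, Spruce, Ridge, Cedar}: 8 + 70 = 78
  {Upland, Maris} + {Spruce, Ridge, Cedar}: 36 + 50 = 86
  {Spruce} + {Upland, Maris, Ridge, Cedar}: 34 + 70 = 104
  {Upland, Spruce} + {Maris, Ridge, Cedar}: 54 + 51 = 105
  {Maris, Spruce} + {Upland, Ridge, Cedar}: 42 + 70 = 112
  … (15 splits in total)
Best: vehicle 1 Denton → Maris → Denton = 8; vehicle 2 Denton → Upland → Spruce → Ridge → Cedar → Denton = 70; combined 78.

Minimum combined distance: 78 blocks.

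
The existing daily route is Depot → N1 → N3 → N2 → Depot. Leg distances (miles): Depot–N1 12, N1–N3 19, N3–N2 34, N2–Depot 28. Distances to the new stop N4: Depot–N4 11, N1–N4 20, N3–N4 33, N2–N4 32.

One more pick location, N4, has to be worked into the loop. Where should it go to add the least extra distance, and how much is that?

Insertion cost between consecutive stops i–j is d(i,N4) + d(N4,j) − d(i,j):
  between Depot and N1: 11 + 20 − 12 = 19
  between N1 and N3: 20 + 33 − 19 = 34
  between N3 and N2: 33 + 32 − 34 = 31
  between N2 and Depot: 32 + 11 − 28 = 15
Cheapest insertion is between N2 and Depot, adding 15.
New total = 93 + 15 = 108.

Adding 15 miles by placing N4 on the N2–Depot leg.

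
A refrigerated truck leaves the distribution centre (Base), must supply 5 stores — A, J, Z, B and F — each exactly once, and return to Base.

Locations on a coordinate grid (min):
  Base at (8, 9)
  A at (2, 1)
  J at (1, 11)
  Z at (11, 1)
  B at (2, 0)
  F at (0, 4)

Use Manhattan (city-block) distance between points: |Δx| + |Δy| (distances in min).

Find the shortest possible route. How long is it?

There are 60 distinct closed tours to check (reversals are equivalent).
Base → A → J → Z → B → F → Base: 14+11+20+10+6+13 = 74
Base → A → J → Z → F → B → Base: 14+11+20+14+6+15 = 80
Base → A → J → B → Z → F → Base: 14+11+12+10+14+13 = 74
Base → A → J → B → F → Z → Base: 14+11+12+6+14+11 = 68
Base → A → J → F → Z → B → Base: 14+11+8+14+10+15 = 72
Base → A → J → F → B → Z → Base: 14+11+8+6+10+11 = 60
Base → A → Z → J → B → F → Base: 14+9+20+12+6+13 = 74
Base → A → Z → J → F → B → Base: 14+9+20+8+6+15 = 72
Base → A → Z → B → J → F → Base: 14+9+10+12+8+13 = 66
Base → A → Z → B → F → J → Base: 14+9+10+6+8+9 = 56
Base → A → Z → F → J → B → Base: 14+9+14+8+12+15 = 72
Base → A → Z → F → B → J → Base: 14+9+14+6+12+9 = 64
Base → A → B → J → Z → F → Base: 14+1+12+20+14+13 = 74
Base → A → B → J → F → Z → Base: 14+1+12+8+14+11 = 60
… (46 more)
Base → J → F → A → B → Z → Base: 9+8+5+1+10+11 = 44  ← best
The minimum is 44.
One optimal route: Base → J → F → A → B → Z → Base (or its reverse).

Shortest round trip = 44 min.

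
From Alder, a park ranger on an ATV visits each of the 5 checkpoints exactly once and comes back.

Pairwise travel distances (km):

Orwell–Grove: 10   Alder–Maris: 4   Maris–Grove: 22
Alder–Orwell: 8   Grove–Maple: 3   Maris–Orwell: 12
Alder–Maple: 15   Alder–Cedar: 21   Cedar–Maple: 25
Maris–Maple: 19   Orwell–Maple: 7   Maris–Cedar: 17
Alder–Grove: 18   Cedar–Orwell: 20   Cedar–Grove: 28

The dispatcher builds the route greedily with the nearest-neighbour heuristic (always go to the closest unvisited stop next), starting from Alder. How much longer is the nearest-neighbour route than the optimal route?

Excess over optimum: 8 km.

From Alder: Maris=4, Orwell=8, Maple=15, Grove=18, Cedar=21 → choose Maris (4).
From Maris: Orwell=12, Cedar=17, Maple=19, Grove=22 → choose Orwell (12).
From Orwell: Maple=7, Grove=10, Cedar=20 → choose Maple (7).
From Maple: Grove=3, Cedar=25 → choose Grove (3).
From Grove: Cedar=28 → choose Cedar (28).
NN route Alder → Maris → Orwell → Maple → Grove → Cedar → Alder costs 75.
Optimal: Alder → Maris → Cedar → Grove → Maple → Orwell → Alder costs 67 (by enumerating all 60 distinct tours).
Excess = 75 − 67 = 8.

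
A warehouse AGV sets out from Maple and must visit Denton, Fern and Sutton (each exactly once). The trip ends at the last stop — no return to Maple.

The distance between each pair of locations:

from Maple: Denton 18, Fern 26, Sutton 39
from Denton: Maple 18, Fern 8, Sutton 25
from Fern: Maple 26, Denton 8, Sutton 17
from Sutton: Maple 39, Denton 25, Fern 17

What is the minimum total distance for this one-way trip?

Shortest open route: 43.

There are 3! = 6 possible orderings.
Maple→Denton→Fern→Sutton: 18+8+17 = 43
Maple→Denton→Sutton→Fern: 18+25+17 = 60
Maple→Fern→Denton→Sutton: 26+8+25 = 59
Maple→Fern→Sutton→Denton: 26+17+25 = 68
Maple→Sutton→Denton→Fern: 39+25+8 = 72
Maple→Sutton→Fern→Denton: 39+17+8 = 64
The minimum is 43.
One shortest path: Maple → Denton → Fern → Sutton.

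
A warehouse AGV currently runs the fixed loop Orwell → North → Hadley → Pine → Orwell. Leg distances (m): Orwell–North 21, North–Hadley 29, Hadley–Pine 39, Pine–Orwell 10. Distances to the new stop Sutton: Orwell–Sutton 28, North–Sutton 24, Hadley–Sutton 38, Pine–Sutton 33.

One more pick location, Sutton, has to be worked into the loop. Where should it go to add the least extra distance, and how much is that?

Insertion cost between consecutive stops i–j is d(i,Sutton) + d(Sutton,j) − d(i,j):
  between Orwell and North: 28 + 24 − 21 = 31
  between North and Hadley: 24 + 38 − 29 = 33
  between Hadley and Pine: 38 + 33 − 39 = 32
  between Pine and Orwell: 33 + 28 − 10 = 51
Cheapest insertion is between Orwell and North, adding 31.
New total = 99 + 31 = 130.

Adding 31 m by placing Sutton on the Orwell–North leg.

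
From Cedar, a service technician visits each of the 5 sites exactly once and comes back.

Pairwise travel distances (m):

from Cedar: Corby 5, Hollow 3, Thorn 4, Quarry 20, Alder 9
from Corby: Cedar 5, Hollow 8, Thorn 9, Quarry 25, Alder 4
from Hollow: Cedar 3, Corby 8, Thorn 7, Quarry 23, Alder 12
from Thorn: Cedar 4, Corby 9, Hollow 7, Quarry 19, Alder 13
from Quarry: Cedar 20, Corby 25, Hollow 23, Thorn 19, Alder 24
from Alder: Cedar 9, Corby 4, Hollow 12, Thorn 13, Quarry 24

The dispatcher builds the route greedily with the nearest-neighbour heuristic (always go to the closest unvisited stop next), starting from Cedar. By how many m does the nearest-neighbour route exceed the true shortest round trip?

Excess over optimum: 5 m.

Cedar: Hollow=3, Thorn=4, Corby=5, Alder=9, Quarry=20 ⇒ Hollow
Hollow: Thorn=7, Corby=8, Alder=12, Quarry=23 ⇒ Thorn
Thorn: Corby=9, Alder=13, Quarry=19 ⇒ Corby
Corby: Alder=4, Quarry=25 ⇒ Alder
Alder: Quarry=24 ⇒ Quarry
NN route Cedar → Hollow → Thorn → Corby → Alder → Quarry → Cedar costs 67.
Optimal: Cedar → Corby → Alder → Quarry → Thorn → Hollow → Cedar costs 62 (by enumerating all 60 distinct tours).
Excess = 67 − 62 = 5.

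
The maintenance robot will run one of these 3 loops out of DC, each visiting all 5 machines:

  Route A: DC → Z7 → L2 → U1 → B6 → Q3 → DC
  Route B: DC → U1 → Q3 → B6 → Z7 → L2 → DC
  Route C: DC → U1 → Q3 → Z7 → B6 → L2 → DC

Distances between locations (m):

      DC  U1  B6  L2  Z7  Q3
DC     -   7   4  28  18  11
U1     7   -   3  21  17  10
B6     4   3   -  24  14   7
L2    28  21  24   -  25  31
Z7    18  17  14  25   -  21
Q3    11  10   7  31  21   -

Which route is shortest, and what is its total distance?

Route A: 18 + 25 + 21 + 3 + 7 + 11 = 85
Route B: 7 + 10 + 7 + 14 + 25 + 28 = 91
Route C: 7 + 10 + 21 + 14 + 24 + 28 = 104

85 m — Route A is the shortest.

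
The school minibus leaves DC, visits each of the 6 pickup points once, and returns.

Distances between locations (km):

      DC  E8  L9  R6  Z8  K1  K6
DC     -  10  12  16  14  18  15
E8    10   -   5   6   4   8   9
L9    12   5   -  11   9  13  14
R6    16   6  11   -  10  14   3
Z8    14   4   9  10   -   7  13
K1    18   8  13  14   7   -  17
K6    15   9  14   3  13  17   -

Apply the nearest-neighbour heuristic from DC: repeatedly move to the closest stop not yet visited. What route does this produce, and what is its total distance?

From DC: distances to unvisited — E8=10, L9=12, Z8=14, K6=15, R6=16, K1=18. Nearest is E8 (10).
From E8: distances to unvisited — Z8=4, L9=5, R6=6, K1=8, K6=9. Nearest is Z8 (4).
From Z8: distances to unvisited — K1=7, L9=9, R6=10, K6=13. Nearest is K1 (7).
From K1: distances to unvisited — L9=13, R6=14, K6=17. Nearest is L9 (13).
From L9: distances to unvisited — R6=11, K6=14. Nearest is R6 (11).
From R6: distances to unvisited — K6=3. Nearest is K6 (3).
Return K6→DC: 15.
Total = 10 + 4 + 7 + 13 + 11 + 3 + 15 = 63.

63 km along DC → E8 → Z8 → K1 → L9 → R6 → K6 → DC.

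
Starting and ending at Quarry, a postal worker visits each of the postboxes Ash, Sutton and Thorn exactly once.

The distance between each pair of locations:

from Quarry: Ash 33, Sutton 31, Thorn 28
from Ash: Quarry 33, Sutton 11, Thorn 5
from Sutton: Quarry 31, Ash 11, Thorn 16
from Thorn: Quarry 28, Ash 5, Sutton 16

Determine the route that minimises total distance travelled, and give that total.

Quarry → Ash → Sutton → Thorn → Quarry: 33+11+16+28 = 88
Quarry → Ash → Thorn → Sutton → Quarry: 33+5+16+31 = 85
Quarry → Sutton → Ash → Thorn → Quarry: 31+11+5+28 = 75
The minimum is 75.
One optimal route: Quarry → Sutton → Ash → Thorn → Quarry (or its reverse).

Minimum total distance: 75.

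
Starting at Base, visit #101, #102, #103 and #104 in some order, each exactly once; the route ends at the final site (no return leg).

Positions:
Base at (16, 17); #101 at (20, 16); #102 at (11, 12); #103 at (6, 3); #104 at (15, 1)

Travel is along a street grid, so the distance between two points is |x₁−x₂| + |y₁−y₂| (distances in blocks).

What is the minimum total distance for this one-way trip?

There are 4! = 24 possible orderings.
Base → #101 → #102 → #103 → #104: 5+13+14+11 = 43
Base → #101 → #102 → #104 → #103: 5+13+15+11 = 44
Base → #101 → #103 → #102 → #104: 5+27+14+15 = 61
Base → #101 → #103 → #104 → #102: 5+27+11+15 = 58
Base → #101 → #104 → #102 → #103: 5+20+15+14 = 54
Base → #101 → #104 → #103 → #102: 5+20+11+14 = 50
Base → #102 → #101 → #103 → #104: 10+13+27+11 = 61
Base → #102 → #101 → #104 → #103: 10+13+20+11 = 54
Base → #102 → #103 → #101 → #104: 10+14+27+20 = 71
Base → #102 → #103 → #104 → #101: 10+14+11+20 = 55
Base → #102 → #104 → #101 → #103: 10+15+20+27 = 72
Base → #102 → #104 → #103 → #101: 10+15+11+27 = 63
Base → #103 → #101 → #102 → #104: 24+27+13+15 = 79
Base → #103 → #101 → #104 → #102: 24+27+20+15 = 86
… (10 more)
The minimum is 43.
One shortest path: Base → #101 → #102 → #103 → #104.

Minimum one-way distance = 43 blocks.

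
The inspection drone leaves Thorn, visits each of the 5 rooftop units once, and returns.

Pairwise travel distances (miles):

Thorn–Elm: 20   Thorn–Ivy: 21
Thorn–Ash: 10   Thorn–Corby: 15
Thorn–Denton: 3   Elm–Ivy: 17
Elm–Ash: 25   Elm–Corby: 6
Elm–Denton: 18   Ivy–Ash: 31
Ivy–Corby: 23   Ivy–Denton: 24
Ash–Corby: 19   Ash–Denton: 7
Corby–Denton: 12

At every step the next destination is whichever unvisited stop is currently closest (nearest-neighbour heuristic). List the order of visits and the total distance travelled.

From Thorn: distances to unvisited — Denton=3, Ash=10, Corby=15, Elm=20, Ivy=21. Nearest is Denton (3).
From Denton: distances to unvisited — Ash=7, Corby=12, Elm=18, Ivy=24. Nearest is Ash (7).
From Ash: distances to unvisited — Corby=19, Elm=25, Ivy=31. Nearest is Corby (19).
From Corby: distances to unvisited — Elm=6, Ivy=23. Nearest is Elm (6).
From Elm: distances to unvisited — Ivy=17. Nearest is Ivy (17).
Return Ivy→Thorn: 21.
Total = 3 + 7 + 19 + 6 + 17 + 21 = 73.

73 miles along Thorn → Denton → Ash → Corby → Elm → Ivy → Thorn.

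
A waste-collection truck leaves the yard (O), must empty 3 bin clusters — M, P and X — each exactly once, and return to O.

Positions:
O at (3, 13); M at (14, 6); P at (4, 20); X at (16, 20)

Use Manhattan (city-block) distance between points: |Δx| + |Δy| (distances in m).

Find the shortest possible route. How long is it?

Shortest round trip = 54 m.

There are 3 distinct closed tours to check (reversals are equivalent).
O→M→P→X→O: 18+24+12+20 = 74
O→M→X→P→O: 18+16+12+8 = 54
O→P→M→X→O: 8+24+16+20 = 68
The minimum is 54.
One optimal route: O → M → X → P → O (or its reverse).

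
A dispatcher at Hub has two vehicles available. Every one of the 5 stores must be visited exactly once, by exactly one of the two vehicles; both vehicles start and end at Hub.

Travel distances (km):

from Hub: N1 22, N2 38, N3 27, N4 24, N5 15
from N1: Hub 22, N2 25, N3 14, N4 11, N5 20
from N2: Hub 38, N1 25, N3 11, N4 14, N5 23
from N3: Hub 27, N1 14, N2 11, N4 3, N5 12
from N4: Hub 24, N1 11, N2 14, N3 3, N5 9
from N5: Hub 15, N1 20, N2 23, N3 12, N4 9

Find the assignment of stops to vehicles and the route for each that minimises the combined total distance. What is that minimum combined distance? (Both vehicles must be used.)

Check every non-empty split of the stops between the two vehicles; for each half take its own optimal tour:
  {N1} + {N2, N3, N4, N5}: 44 + 76 = 120
  {N2} + {N1, N3, N4, N5}: 76 + 63 = 139
  {N1, N2} + {N3, N4, N5}: 85 + 54 = 139
  {N3} + {N1, N2, N4, N5}: 54 + 85 = 139
  {N1, N3} + {N2, N4, N5}: 63 + 76 = 139
  {N2, N3} + {N1, N4, N5}: 76 + 57 = 133
  … (15 splits in total)
  {N1, N2, N3, N4} + {N5}: 85 + 30 = 115  ← best
Best: vehicle 1 Hub → N1 → N2 → N3 → N4 → Hub = 85; vehicle 2 Hub → N5 → Hub = 30; combined 115.

115 km — the smallest possible combined total.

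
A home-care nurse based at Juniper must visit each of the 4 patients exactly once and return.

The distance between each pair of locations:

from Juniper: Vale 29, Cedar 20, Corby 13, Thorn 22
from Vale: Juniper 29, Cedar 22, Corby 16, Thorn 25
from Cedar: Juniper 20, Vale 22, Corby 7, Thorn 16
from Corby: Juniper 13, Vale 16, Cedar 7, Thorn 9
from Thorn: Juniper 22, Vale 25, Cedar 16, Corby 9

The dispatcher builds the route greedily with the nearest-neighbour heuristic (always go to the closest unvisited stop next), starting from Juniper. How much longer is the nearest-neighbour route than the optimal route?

The nearest-neighbour route is 1 longer than optimal.

From Juniper: Corby=13, Cedar=20, Thorn=22, Vale=29 → choose Corby (13).
From Corby: Cedar=7, Thorn=9, Vale=16 → choose Cedar (7).
From Cedar: Thorn=16, Vale=22 → choose Thorn (16).
From Thorn: Vale=25 → choose Vale (25).
NN route Juniper → Corby → Cedar → Thorn → Vale → Juniper costs 90.
Optimal: Juniper → Vale → Cedar → Corby → Thorn → Juniper costs 89 (by enumerating all 12 distinct tours).
Excess = 90 − 89 = 1.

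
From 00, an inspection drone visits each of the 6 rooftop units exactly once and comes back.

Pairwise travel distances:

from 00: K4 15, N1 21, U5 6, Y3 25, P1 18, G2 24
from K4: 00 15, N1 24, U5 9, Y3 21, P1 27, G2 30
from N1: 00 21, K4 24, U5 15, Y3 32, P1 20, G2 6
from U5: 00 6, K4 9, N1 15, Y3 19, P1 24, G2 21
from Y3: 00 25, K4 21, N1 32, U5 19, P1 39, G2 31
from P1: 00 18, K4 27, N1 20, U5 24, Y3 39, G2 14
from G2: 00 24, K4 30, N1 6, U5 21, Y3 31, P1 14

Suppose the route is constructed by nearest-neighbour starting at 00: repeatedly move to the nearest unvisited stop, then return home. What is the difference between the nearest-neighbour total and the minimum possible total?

From 00: U5=6, K4=15, P1=18, N1=21, G2=24, Y3=25 → choose U5 (6).
From U5: K4=9, N1=15, Y3=19, G2=21, P1=24 → choose K4 (9).
From K4: Y3=21, N1=24, P1=27, G2=30 → choose Y3 (21).
From Y3: G2=31, N1=32, P1=39 → choose G2 (31).
From G2: N1=6, P1=14 → choose N1 (6).
From N1: P1=20 → choose P1 (20).
NN route 00 → U5 → K4 → Y3 → G2 → N1 → P1 → 00 costs 111.
Optimal: 00 → U5 → K4 → Y3 → N1 → G2 → P1 → 00 costs 106 (by enumerating all 360 distinct tours).
Excess = 111 − 106 = 5.

The nearest-neighbour route is 5 longer than optimal.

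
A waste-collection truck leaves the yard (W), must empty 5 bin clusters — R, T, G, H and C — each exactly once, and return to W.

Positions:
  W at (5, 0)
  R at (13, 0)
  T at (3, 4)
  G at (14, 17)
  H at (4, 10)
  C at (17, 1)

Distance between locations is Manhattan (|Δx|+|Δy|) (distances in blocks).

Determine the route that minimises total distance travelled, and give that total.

There are 60 distinct closed tours to check (reversals are equivalent).
W-R-T-G-H-C-W: 8+14+24+17+22+13 = 98
W-R-T-G-C-H-W: 8+14+24+19+22+11 = 98
W-R-T-H-G-C-W: 8+14+7+17+19+13 = 78
W-R-T-H-C-G-W: 8+14+7+22+19+26 = 96
W-R-T-C-G-H-W: 8+14+17+19+17+11 = 86
W-R-T-C-H-G-W: 8+14+17+22+17+26 = 104
W-R-G-T-H-C-W: 8+18+24+7+22+13 = 92
W-R-G-T-C-H-W: 8+18+24+17+22+11 = 100
W-R-G-H-T-C-W: 8+18+17+7+17+13 = 80
W-R-G-H-C-T-W: 8+18+17+22+17+6 = 88
W-R-G-C-T-H-W: 8+18+19+17+7+11 = 80
W-R-G-C-H-T-W: 8+18+19+22+7+6 = 80
W-R-H-T-G-C-W: 8+19+7+24+19+13 = 90
W-R-H-T-C-G-W: 8+19+7+17+19+26 = 96
… (46 more)
W-R-C-G-H-T-W: 8+5+19+17+7+6 = 62  ← best
The minimum is 62.
One optimal route: W → R → C → G → H → T → W (or its reverse).

Minimum total distance: 62 blocks.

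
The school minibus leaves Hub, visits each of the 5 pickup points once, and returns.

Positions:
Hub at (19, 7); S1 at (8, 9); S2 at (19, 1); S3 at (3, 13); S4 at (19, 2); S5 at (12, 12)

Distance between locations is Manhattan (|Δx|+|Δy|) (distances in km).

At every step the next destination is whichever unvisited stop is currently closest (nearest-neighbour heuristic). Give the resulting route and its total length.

At Hub the remaining stops are S4 5, S2 6, S5 12, S1 13, S3 22; go to S4.
At S4 the remaining stops are S2 1, S5 17, S1 18, S3 27; go to S2.
At S2 the remaining stops are S5 18, S1 19, S3 28; go to S5.
At S5 the remaining stops are S1 7, S3 10; go to S1.
At S1 the remaining stops are S3 9; go to S3.
Return S3→Hub: 22.
Total = 5 + 1 + 18 + 7 + 9 + 22 = 62.

62 km along Hub → S4 → S2 → S5 → S1 → S3 → Hub.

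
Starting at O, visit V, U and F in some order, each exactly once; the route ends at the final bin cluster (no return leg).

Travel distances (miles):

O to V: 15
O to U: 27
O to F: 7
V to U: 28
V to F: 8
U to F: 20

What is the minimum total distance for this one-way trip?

Shortest open route: 43 miles.

There are 3! = 6 possible orderings.
O - V - U - F: 15+28+20 = 63
O - V - F - U: 15+8+20 = 43
O - U - V - F: 27+28+8 = 63
O - U - F - V: 27+20+8 = 55
O - F - V - U: 7+8+28 = 43
O - F - U - V: 7+20+28 = 55
The minimum is 43.
One shortest path: O → V → F → U.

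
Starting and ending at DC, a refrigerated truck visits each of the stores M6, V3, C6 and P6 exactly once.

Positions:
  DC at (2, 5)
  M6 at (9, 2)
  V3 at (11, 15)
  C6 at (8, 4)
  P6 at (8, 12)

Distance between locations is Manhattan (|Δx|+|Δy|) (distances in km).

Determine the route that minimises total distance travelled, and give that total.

There are 12 distinct closed tours to check (reversals are equivalent).
DC → M6 → V3 → C6 → P6 → DC: 10+15+14+8+13 = 60
DC → M6 → V3 → P6 → C6 → DC: 10+15+6+8+7 = 46
DC → M6 → C6 → V3 → P6 → DC: 10+3+14+6+13 = 46
DC → M6 → C6 → P6 → V3 → DC: 10+3+8+6+19 = 46
DC → M6 → P6 → V3 → C6 → DC: 10+11+6+14+7 = 48
DC → M6 → P6 → C6 → V3 → DC: 10+11+8+14+19 = 62
DC → V3 → M6 → C6 → P6 → DC: 19+15+3+8+13 = 58
DC → V3 → M6 → P6 → C6 → DC: 19+15+11+8+7 = 60
DC → V3 → C6 → M6 → P6 → DC: 19+14+3+11+13 = 60
DC → V3 → P6 → M6 → C6 → DC: 19+6+11+3+7 = 46
DC → C6 → M6 → V3 → P6 → DC: 7+3+15+6+13 = 44
DC → C6 → V3 → M6 → P6 → DC: 7+14+15+11+13 = 60
The minimum is 44.
One optimal route: DC → C6 → M6 → V3 → P6 → DC (or its reverse).

Minimum total distance: 44 km.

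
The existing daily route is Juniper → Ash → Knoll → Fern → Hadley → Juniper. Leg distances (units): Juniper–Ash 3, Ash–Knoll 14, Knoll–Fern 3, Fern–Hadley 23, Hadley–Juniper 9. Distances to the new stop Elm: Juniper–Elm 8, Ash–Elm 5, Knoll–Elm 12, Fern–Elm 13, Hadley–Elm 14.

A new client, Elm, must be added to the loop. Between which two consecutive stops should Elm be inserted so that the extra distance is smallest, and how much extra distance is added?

Insertion cost between consecutive stops i–j is d(i,Elm) + d(Elm,j) − d(i,j):
  between Juniper and Ash: 8 + 5 − 3 = 10
  between Ash and Knoll: 5 + 12 − 14 = 3
  between Knoll and Fern: 12 + 13 − 3 = 22
  between Fern and Hadley: 13 + 14 − 23 = 4
  between Hadley and Juniper: 14 + 8 − 9 = 13
Cheapest insertion is between Ash and Knoll, adding 3.
New total = 52 + 3 = 55.

Adding 3 by placing Elm on the Ash–Knoll leg.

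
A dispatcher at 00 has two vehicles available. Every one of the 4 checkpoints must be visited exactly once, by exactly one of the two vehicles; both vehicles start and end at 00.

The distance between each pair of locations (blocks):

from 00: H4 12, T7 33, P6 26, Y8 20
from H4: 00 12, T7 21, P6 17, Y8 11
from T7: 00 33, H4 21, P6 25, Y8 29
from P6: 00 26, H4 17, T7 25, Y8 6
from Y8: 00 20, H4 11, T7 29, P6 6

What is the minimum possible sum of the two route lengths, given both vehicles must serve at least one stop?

Check every non-empty split of the stops between the two vehicles; for each half take its own optimal tour:
  {H4} + {T7, P6, Y8}: 24 + 84 = 108
  {T7} + {H4, P6, Y8}: 66 + 55 = 121
  {H4, T7} + {P6, Y8}: 66 + 52 = 118
  {P6} + {H4, T7, Y8}: 52 + 82 = 134
  {H4, P6} + {T7, Y8}: 55 + 82 = 137
  {T7, P6} + {H4, Y8}: 84 + 43 = 127
  … (7 splits in total)
Best: vehicle 1 00 → H4 → 00 = 24; vehicle 2 00 → T7 → P6 → Y8 → 00 = 84; combined 108.

108 blocks — the smallest possible combined total.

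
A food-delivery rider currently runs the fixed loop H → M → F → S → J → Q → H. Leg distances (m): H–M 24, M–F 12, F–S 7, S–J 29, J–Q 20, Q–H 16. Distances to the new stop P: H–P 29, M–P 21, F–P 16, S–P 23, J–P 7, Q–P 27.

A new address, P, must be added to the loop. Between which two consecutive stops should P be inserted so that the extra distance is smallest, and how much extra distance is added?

Minimum extra distance: 1 m, inserting P between S and J.

Insertion cost between consecutive stops i–j is d(i,P) + d(P,j) − d(i,j):
  between H and M: 29 + 21 − 24 = 26
  between M and F: 21 + 16 − 12 = 25
  between F and S: 16 + 23 − 7 = 32
  between S and J: 23 + 7 − 29 = 1
  between J and Q: 7 + 27 − 20 = 14
  between Q and H: 27 + 29 − 16 = 40
Cheapest insertion is between S and J, adding 1.
New total = 108 + 1 = 109.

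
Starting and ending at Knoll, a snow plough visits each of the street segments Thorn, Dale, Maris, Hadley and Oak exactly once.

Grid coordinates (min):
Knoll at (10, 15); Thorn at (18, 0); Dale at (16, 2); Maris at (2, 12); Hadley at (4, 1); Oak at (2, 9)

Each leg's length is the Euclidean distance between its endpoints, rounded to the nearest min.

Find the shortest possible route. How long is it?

With 5 stops there are 5!/2 = 60 distinct round trips (a route and its reverse cost the same).
Knoll - Thorn - Dale - Maris - Hadley - Oak - Knoll: 17+3+17+11+8+10 = 66
Knoll - Thorn - Dale - Maris - Oak - Hadley - Knoll: 17+3+17+3+8+15 = 63
Knoll - Thorn - Dale - Hadley - Maris - Oak - Knoll: 17+3+12+11+3+10 = 56
Knoll - Thorn - Dale - Hadley - Oak - Maris - Knoll: 17+3+12+8+3+9 = 52
Knoll - Thorn - Dale - Oak - Maris - Hadley - Knoll: 17+3+16+3+11+15 = 65
Knoll - Thorn - Dale - Oak - Hadley - Maris - Knoll: 17+3+16+8+11+9 = 64
Knoll - Thorn - Maris - Dale - Hadley - Oak - Knoll: 17+20+17+12+8+10 = 84
Knoll - Thorn - Maris - Dale - Oak - Hadley - Knoll: 17+20+17+16+8+15 = 93
Knoll - Thorn - Maris - Hadley - Dale - Oak - Knoll: 17+20+11+12+16+10 = 86
Knoll - Thorn - Maris - Hadley - Oak - Dale - Knoll: 17+20+11+8+16+14 = 86
Knoll - Thorn - Maris - Oak - Dale - Hadley - Knoll: 17+20+3+16+12+15 = 83
Knoll - Thorn - Maris - Oak - Hadley - Dale - Knoll: 17+20+3+8+12+14 = 74
Knoll - Thorn - Hadley - Dale - Maris - Oak - Knoll: 17+14+12+17+3+10 = 73
Knoll - Thorn - Hadley - Dale - Oak - Maris - Knoll: 17+14+12+16+3+9 = 71
… (46 more)
Knoll - Dale - Thorn - Hadley - Oak - Maris - Knoll: 14+3+14+8+3+9 = 51  ← best
The minimum is 51.
One optimal route: Knoll → Dale → Thorn → Hadley → Oak → Maris → Knoll (or its reverse).

51 min — the shortest possible round trip.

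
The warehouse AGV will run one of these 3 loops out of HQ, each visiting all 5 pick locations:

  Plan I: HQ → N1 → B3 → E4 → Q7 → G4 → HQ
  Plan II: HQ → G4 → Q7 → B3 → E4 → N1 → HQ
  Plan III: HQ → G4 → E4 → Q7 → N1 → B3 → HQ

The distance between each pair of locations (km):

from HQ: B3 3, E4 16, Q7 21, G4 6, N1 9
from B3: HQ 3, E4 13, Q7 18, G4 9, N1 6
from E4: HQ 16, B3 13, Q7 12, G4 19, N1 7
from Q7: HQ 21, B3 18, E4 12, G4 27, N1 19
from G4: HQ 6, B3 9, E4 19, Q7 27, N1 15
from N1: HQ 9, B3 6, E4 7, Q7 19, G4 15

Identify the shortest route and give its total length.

Plan I: 9 + 6 + 13 + 12 + 27 + 6 = 73
Plan II: 6 + 27 + 18 + 13 + 7 + 9 = 80
Plan III: 6 + 19 + 12 + 19 + 6 + 3 = 65

65 km — Plan III is the shortest.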